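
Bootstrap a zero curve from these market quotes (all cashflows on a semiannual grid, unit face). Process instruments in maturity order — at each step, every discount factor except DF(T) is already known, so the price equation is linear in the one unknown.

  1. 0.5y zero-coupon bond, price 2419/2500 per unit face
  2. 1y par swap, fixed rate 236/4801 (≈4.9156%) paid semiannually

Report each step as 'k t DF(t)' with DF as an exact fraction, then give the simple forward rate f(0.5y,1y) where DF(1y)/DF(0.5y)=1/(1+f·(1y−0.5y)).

step 1 [0.5y] zero: DF = P = 2419/2500 ≈ 0.967600
step 2 [1y] swap r/2=118/4801: DF=(1 − 118/4801·(0.967600))/(1+118/4801) = 1191/1250 ≈ 0.952800

1 1/2 2419/2500
2 1 1191/1250
f(0.5y,1y) = ((2419/2500)/(1191/1250) − 1)/(1/2) = 37/1191 ≈ 3.1066%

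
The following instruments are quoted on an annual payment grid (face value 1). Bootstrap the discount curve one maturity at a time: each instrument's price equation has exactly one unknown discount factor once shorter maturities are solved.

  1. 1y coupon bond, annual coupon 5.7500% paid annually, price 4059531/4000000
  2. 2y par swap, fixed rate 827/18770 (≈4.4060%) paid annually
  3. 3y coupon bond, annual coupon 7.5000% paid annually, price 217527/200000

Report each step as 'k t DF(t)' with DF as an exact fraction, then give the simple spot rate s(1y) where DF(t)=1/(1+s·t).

1 1 9597/10000
2 2 9173/10000
3 3 1101/1250
s(1y) = (1/(9597/10000) − 1)/(1) = 403/9597 ≈ 4.1992%

step 1 [1y] bond c/1=23/400: DF=(4059531/4000000 − 23/400·(0))/(1+23/400) = 9597/10000 ≈ 0.959700
step 2 [2y] swap r/1=827/18770: DF=(1 − 827/18770·(0.959700))/(1+827/18770) = 9173/10000 ≈ 0.917300
step 3 [3y] bond c/1=3/40: DF=(217527/200000 − 3/40·(0.959700+0.917300))/(1+3/40) = 1101/1250 ≈ 0.880800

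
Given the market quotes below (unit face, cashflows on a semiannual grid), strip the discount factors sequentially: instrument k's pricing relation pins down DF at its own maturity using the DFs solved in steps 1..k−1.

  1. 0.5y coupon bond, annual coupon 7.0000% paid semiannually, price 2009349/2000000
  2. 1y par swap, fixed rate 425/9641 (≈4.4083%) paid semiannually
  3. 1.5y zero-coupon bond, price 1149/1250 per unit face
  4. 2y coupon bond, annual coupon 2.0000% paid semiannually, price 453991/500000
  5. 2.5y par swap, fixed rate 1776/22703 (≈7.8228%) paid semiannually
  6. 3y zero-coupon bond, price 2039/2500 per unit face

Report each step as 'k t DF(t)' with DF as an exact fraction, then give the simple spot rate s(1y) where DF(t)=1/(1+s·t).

1 1/2 9707/10000
2 1 383/400
3 3/2 1149/1250
4 2 2177/2500
5 5/2 514/625
6 3 2039/2500
s(1y) = (1/(383/400) − 1)/(1) = 17/383 ≈ 4.4386%

step 1 [0.5y] bond c/2=7/200: DF=(2009349/2000000 − 7/200·(0))/(1+7/200) = 9707/10000 ≈ 0.970700
step 2 [1y] swap r/2=425/19282: DF=(1 − 425/19282·(0.970700))/(1+425/19282) = 383/400 ≈ 0.957500
step 3 [1.5y] zero: DF = P = 1149/1250 ≈ 0.919200
step 4 [2y] bond c/2=1/100: DF=(453991/500000 − 1/100·(0.970700+0.957500+0.919200))/(1+1/100) = 2177/2500 ≈ 0.870800
step 5 [2.5y] swap r/2=888/22703: DF=(1 − 888/22703·(0.970700+0.957500+0.919200+0.870800))/(1+888/22703) = 514/625 ≈ 0.822400
step 6 [3y] zero: DF = P = 2039/2500 ≈ 0.815600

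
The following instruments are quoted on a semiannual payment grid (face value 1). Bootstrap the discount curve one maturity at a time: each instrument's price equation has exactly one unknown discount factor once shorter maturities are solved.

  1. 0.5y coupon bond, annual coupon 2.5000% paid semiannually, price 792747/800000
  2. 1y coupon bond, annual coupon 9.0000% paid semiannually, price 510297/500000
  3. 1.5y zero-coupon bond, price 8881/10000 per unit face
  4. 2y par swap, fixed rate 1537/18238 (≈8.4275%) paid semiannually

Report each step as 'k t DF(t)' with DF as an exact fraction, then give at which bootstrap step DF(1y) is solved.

step 1 [0.5y] bond c/2=1/80: DF=(792747/800000 − 1/80·(0))/(1+1/80) = 9787/10000 ≈ 0.978700
step 2 [1y] bond c/2=9/200: DF=(510297/500000 − 9/200·(0.978700))/(1+9/200) = 1869/2000 ≈ 0.934500
step 3 [1.5y] zero: DF = P = 8881/10000 ≈ 0.888100
step 4 [2y] swap r/2=1537/36476: DF=(1 − 1537/36476·(0.978700+0.934500+0.888100))/(1+1537/36476) = 8463/10000 ≈ 0.846300

1 1/2 9787/10000
2 1 1869/2000
3 3/2 8881/10000
4 2 8463/10000
DF(1y) is solved at step 2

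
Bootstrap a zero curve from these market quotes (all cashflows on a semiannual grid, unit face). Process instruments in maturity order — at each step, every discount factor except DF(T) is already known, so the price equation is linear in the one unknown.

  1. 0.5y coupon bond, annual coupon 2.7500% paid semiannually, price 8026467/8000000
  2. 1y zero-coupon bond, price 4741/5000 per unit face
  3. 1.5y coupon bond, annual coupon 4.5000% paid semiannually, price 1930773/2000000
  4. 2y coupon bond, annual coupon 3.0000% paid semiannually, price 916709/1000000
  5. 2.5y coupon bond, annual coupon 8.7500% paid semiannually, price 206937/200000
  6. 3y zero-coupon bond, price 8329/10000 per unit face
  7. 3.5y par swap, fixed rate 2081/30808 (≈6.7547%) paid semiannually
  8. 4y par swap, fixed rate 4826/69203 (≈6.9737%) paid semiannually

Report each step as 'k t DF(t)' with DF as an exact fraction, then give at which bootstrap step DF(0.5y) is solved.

step 1 [0.5y] bond c/2=11/800: DF=(8026467/8000000 − 11/800·(0))/(1+11/800) = 9897/10000 ≈ 0.989700
step 2 [1y] zero: DF = P = 4741/5000 ≈ 0.948200
step 3 [1.5y] bond c/2=9/400: DF=(1930773/2000000 − 9/400·(0.989700+0.948200))/(1+9/400) = 1803/2000 ≈ 0.901500
step 4 [2y] bond c/2=3/200: DF=(916709/1000000 − 3/200·(0.989700+0.948200+0.901500))/(1+3/200) = 2153/2500 ≈ 0.861200
step 5 [2.5y] bond c/2=7/160: DF=(206937/200000 − 7/160·(0.989700+0.948200+0.901500+0.861200))/(1+7/160) = 4181/5000 ≈ 0.836200
step 6 [3y] zero: DF = P = 8329/10000 ≈ 0.832900
step 7 [3.5y] swap r/2=2081/61616: DF=(1 − 2081/61616·(0.989700+0.948200+0.901500+0.861200+0.836200+0.832900))/(1+2081/61616) = 7919/10000 ≈ 0.791900
step 8 [4y] swap r/2=2413/69203: DF=(1 − 2413/69203·(0.989700+0.948200+0.901500+0.861200+0.836200+0.832900+0.791900))/(1+2413/69203) = 7587/10000 ≈ 0.758700

1 1/2 9897/10000
2 1 4741/5000
3 3/2 1803/2000
4 2 2153/2500
5 5/2 4181/5000
6 3 8329/10000
7 7/2 7919/10000
8 4 7587/10000
DF(0.5y) is solved at step 1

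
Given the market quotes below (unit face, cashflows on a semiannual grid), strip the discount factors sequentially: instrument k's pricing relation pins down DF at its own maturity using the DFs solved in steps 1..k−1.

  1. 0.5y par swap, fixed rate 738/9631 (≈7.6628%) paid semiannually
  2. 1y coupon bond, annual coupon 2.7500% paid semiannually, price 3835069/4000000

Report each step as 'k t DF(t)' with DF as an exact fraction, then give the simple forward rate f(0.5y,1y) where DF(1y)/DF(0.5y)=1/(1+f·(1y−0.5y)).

1 1/2 9631/10000
2 1 9327/10000
f(0.5y,1y) = ((9631/10000)/(9327/10000) − 1)/(1/2) = 608/9327 ≈ 6.5187%

step 1 [0.5y] swap r/2=369/9631: DF=(1 − 369/9631·(0))/(1+369/9631) = 9631/10000 ≈ 0.963100
step 2 [1y] bond c/2=11/800: DF=(3835069/4000000 − 11/800·(0.963100))/(1+11/800) = 9327/10000 ≈ 0.932700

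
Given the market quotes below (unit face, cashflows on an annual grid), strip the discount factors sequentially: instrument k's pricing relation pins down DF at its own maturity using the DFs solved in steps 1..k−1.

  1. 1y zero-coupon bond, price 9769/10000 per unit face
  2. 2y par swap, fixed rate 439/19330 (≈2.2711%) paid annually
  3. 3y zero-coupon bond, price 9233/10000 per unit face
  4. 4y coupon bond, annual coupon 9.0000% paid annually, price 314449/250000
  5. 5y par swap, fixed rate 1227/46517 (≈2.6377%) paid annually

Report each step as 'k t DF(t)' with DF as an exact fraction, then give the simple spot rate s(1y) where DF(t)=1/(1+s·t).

step 1 [1y] zero: DF = P = 9769/10000 ≈ 0.976900
step 2 [2y] swap r/1=439/19330: DF=(1 − 439/19330·(0.976900))/(1+439/19330) = 9561/10000 ≈ 0.956100
step 3 [3y] zero: DF = P = 9233/10000 ≈ 0.923300
step 4 [4y] bond c/1=9/100: DF=(314449/250000 − 9/100·(0.976900+0.956100+0.923300))/(1+9/100) = 9181/10000 ≈ 0.918100
step 5 [5y] swap r/1=1227/46517: DF=(1 − 1227/46517·(0.976900+0.956100+0.923300+0.918100))/(1+1227/46517) = 8773/10000 ≈ 0.877300

1 1 9769/10000
2 2 9561/10000
3 3 9233/10000
4 4 9181/10000
5 5 8773/10000
s(1y) = (1/(9769/10000) − 1)/(1) = 231/9769 ≈ 2.3646%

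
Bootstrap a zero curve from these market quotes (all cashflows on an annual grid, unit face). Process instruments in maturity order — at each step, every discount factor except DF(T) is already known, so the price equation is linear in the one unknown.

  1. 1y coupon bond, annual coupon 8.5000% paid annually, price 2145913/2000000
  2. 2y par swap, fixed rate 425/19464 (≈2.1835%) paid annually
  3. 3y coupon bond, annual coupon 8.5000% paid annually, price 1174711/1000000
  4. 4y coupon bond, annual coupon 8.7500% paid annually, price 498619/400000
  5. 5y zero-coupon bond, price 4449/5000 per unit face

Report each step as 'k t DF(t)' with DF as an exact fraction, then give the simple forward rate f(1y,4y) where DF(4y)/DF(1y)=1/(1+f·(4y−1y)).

1 1 9889/10000
2 2 383/400
3 3 4651/5000
4 4 2287/2500
5 5 4449/5000
f(1y,4y) = ((9889/10000)/(2287/2500) − 1)/(3) = 247/9148 ≈ 2.7000%

step 1 [1y] bond c/1=17/200: DF=(2145913/2000000 − 17/200·(0))/(1+17/200) = 9889/10000 ≈ 0.988900
step 2 [2y] swap r/1=425/19464: DF=(1 − 425/19464·(0.988900))/(1+425/19464) = 383/400 ≈ 0.957500
step 3 [3y] bond c/1=17/200: DF=(1174711/1000000 − 17/200·(0.988900+0.957500))/(1+17/200) = 4651/5000 ≈ 0.930200
step 4 [4y] bond c/1=7/80: DF=(498619/400000 − 7/80·(0.988900+0.957500+0.930200))/(1+7/80) = 2287/2500 ≈ 0.914800
step 5 [5y] zero: DF = P = 4449/5000 ≈ 0.889800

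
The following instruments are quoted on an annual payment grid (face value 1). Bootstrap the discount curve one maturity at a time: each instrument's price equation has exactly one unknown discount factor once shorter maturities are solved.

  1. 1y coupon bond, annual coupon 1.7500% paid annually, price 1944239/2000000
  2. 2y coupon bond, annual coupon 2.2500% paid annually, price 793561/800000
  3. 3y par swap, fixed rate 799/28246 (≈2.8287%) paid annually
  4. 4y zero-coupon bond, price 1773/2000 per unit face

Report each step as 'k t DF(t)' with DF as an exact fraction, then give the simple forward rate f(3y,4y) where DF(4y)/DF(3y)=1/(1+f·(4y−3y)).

1 1 4777/5000
2 2 9491/10000
3 3 9201/10000
4 4 1773/2000
f(3y,4y) = ((9201/10000)/(1773/2000) − 1)/(1) = 112/2955 ≈ 3.7902%

step 1 [1y] bond c/1=7/400: DF=(1944239/2000000 − 7/400·(0))/(1+7/400) = 4777/5000 ≈ 0.955400
step 2 [2y] bond c/1=9/400: DF=(793561/800000 − 9/400·(0.955400))/(1+9/400) = 9491/10000 ≈ 0.949100
step 3 [3y] swap r/1=799/28246: DF=(1 − 799/28246·(0.955400+0.949100))/(1+799/28246) = 9201/10000 ≈ 0.920100
step 4 [4y] zero: DF = P = 1773/2000 ≈ 0.886500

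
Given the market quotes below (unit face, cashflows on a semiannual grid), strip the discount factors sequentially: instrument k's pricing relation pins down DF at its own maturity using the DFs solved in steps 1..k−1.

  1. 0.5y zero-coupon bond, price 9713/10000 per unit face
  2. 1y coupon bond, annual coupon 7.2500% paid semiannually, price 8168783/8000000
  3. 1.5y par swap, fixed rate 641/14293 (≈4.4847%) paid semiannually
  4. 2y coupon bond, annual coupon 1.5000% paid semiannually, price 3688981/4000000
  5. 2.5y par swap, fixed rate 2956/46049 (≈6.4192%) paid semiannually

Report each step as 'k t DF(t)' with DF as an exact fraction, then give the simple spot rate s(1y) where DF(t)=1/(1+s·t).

1 1/2 9713/10000
2 1 4757/5000
3 3/2 9359/10000
4 2 8941/10000
5 5/2 4261/5000
s(1y) = (1/(4757/5000) − 1)/(1) = 243/4757 ≈ 5.1083%

step 1 [0.5y] zero: DF = P = 9713/10000 ≈ 0.971300
step 2 [1y] bond c/2=29/800: DF=(8168783/8000000 − 29/800·(0.971300))/(1+29/800) = 4757/5000 ≈ 0.951400
step 3 [1.5y] swap r/2=641/28586: DF=(1 − 641/28586·(0.971300+0.951400))/(1+641/28586) = 9359/10000 ≈ 0.935900
step 4 [2y] bond c/2=3/400: DF=(3688981/4000000 − 3/400·(0.971300+0.951400+0.935900))/(1+3/400) = 8941/10000 ≈ 0.894100
step 5 [2.5y] swap r/2=1478/46049: DF=(1 − 1478/46049·(0.971300+0.951400+0.935900+0.894100))/(1+1478/46049) = 4261/5000 ≈ 0.852200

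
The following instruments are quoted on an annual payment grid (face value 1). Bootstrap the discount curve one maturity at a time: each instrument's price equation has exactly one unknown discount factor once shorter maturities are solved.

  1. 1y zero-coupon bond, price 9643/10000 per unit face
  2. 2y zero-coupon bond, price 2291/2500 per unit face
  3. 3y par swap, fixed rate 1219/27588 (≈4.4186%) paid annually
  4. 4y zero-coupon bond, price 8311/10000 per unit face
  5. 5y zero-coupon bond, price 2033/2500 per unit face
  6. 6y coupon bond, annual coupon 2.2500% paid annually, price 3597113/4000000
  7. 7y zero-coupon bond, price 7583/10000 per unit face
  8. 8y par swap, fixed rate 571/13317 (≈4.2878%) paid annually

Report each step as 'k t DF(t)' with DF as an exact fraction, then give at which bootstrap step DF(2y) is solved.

step 1 [1y] zero: DF = P = 9643/10000 ≈ 0.964300
step 2 [2y] zero: DF = P = 2291/2500 ≈ 0.916400
step 3 [3y] swap r/1=1219/27588: DF=(1 − 1219/27588·(0.964300+0.916400))/(1+1219/27588) = 8781/10000 ≈ 0.878100
step 4 [4y] zero: DF = P = 8311/10000 ≈ 0.831100
step 5 [5y] zero: DF = P = 2033/2500 ≈ 0.813200
step 6 [6y] bond c/1=9/400: DF=(3597113/4000000 − 9/400·(0.964300+0.916400+0.878100+0.831100+0.813200))/(1+9/400) = 3913/5000 ≈ 0.782600
step 7 [7y] zero: DF = P = 7583/10000 ≈ 0.758300
step 8 [8y] swap r/1=571/13317: DF=(1 − 571/13317·(0.964300+0.916400+0.878100+0.831100+0.813200+0.782600+0.758300))/(1+571/13317) = 1429/2000 ≈ 0.714500

1 1 9643/10000
2 2 2291/2500
3 3 8781/10000
4 4 8311/10000
5 5 2033/2500
6 6 3913/5000
7 7 7583/10000
8 8 1429/2000
DF(2y) is solved at step 2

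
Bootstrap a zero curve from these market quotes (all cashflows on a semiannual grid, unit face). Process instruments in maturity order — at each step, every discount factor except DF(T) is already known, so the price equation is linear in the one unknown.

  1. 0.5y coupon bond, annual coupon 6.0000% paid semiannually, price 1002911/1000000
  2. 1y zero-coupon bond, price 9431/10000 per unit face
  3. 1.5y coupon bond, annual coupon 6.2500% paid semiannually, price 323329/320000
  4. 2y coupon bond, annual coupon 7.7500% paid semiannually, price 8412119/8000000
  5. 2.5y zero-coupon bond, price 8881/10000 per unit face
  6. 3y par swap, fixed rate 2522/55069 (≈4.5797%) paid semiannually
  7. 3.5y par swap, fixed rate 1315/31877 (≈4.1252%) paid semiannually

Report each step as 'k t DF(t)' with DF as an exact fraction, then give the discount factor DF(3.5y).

step 1 [0.5y] bond c/2=3/100: DF=(1002911/1000000 − 3/100·(0))/(1+3/100) = 9737/10000 ≈ 0.973700
step 2 [1y] zero: DF = P = 9431/10000 ≈ 0.943100
step 3 [1.5y] bond c/2=1/32: DF=(323329/320000 − 1/32·(0.973700+0.943100))/(1+1/32) = 9217/10000 ≈ 0.921700
step 4 [2y] bond c/2=31/800: DF=(8412119/8000000 − 31/800·(0.973700+0.943100+0.921700))/(1+31/800) = 1133/1250 ≈ 0.906400
step 5 [2.5y] zero: DF = P = 8881/10000 ≈ 0.888100
step 6 [3y] swap r/2=1261/55069: DF=(1 − 1261/55069·(0.973700+0.943100+0.921700+0.906400+0.888100))/(1+1261/55069) = 8739/10000 ≈ 0.873900
step 7 [3.5y] swap r/2=1315/63754: DF=(1 − 1315/63754·(0.973700+0.943100+0.921700+0.906400+0.888100+0.873900))/(1+1315/63754) = 1737/2000 ≈ 0.868500

1 1/2 9737/10000
2 1 9431/10000
3 3/2 9217/10000
4 2 1133/1250
5 5/2 8881/10000
6 3 8739/10000
7 7/2 1737/2000
DF(3.5y) = 1737/2000 ≈ 0.868500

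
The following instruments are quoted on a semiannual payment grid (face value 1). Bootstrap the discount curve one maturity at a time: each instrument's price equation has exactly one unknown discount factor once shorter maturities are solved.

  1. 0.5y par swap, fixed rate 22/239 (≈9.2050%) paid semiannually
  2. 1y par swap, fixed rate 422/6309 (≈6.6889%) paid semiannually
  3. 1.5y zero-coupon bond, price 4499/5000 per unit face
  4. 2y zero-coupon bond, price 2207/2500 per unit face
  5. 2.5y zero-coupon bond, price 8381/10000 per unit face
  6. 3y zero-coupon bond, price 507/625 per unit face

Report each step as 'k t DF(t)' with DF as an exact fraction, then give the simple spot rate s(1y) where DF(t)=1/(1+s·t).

1 1/2 239/250
2 1 9367/10000
3 3/2 4499/5000
4 2 2207/2500
5 5/2 8381/10000
6 3 507/625
s(1y) = (1/(9367/10000) − 1)/(1) = 633/9367 ≈ 6.7578%

step 1 [0.5y] swap r/2=11/239: DF=(1 − 11/239·(0))/(1+11/239) = 239/250 ≈ 0.956000
step 2 [1y] swap r/2=211/6309: DF=(1 − 211/6309·(0.956000))/(1+211/6309) = 9367/10000 ≈ 0.936700
step 3 [1.5y] zero: DF = P = 4499/5000 ≈ 0.899800
step 4 [2y] zero: DF = P = 2207/2500 ≈ 0.882800
step 5 [2.5y] zero: DF = P = 8381/10000 ≈ 0.838100
step 6 [3y] zero: DF = P = 507/625 ≈ 0.811200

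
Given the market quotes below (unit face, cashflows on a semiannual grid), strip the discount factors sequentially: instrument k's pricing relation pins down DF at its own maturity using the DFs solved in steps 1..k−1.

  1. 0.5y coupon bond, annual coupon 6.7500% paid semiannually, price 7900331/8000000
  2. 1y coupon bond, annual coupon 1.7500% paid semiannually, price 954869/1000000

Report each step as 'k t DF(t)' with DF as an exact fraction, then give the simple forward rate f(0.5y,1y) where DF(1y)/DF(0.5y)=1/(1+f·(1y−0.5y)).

step 1 [0.5y] bond c/2=27/800: DF=(7900331/8000000 − 27/800·(0))/(1+27/800) = 9553/10000 ≈ 0.955300
step 2 [1y] bond c/2=7/800: DF=(954869/1000000 − 7/800·(0.955300))/(1+7/800) = 9383/10000 ≈ 0.938300

1 1/2 9553/10000
2 1 9383/10000
f(0.5y,1y) = ((9553/10000)/(9383/10000) − 1)/(1/2) = 340/9383 ≈ 3.6236%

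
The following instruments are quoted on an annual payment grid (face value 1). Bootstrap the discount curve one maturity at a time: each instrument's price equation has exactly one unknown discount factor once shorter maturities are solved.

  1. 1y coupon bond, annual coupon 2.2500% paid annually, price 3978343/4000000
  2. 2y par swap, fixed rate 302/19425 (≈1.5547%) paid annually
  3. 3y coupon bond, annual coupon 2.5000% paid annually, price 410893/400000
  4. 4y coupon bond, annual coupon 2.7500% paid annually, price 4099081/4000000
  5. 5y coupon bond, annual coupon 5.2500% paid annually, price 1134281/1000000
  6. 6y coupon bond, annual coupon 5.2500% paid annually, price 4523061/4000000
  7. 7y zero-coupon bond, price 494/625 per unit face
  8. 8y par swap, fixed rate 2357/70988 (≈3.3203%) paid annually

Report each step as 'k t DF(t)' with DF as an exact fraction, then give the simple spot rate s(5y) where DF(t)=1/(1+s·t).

1 1 9727/10000
2 2 4849/5000
3 3 2387/2500
4 4 4599/5000
5 5 8873/10000
6 6 8397/10000
7 7 494/625
8 8 7643/10000
s(5y) = (1/(8873/10000) − 1)/(5) = 1127/44365 ≈ 2.5403%

step 1 [1y] bond c/1=9/400: DF=(3978343/4000000 − 9/400·(0))/(1+9/400) = 9727/10000 ≈ 0.972700
step 2 [2y] swap r/1=302/19425: DF=(1 − 302/19425·(0.972700))/(1+302/19425) = 4849/5000 ≈ 0.969800
step 3 [3y] bond c/1=1/40: DF=(410893/400000 − 1/40·(0.972700+0.969800))/(1+1/40) = 2387/2500 ≈ 0.954800
step 4 [4y] bond c/1=11/400: DF=(4099081/4000000 − 11/400·(0.972700+0.969800+0.954800))/(1+11/400) = 4599/5000 ≈ 0.919800
step 5 [5y] bond c/1=21/400: DF=(1134281/1000000 − 21/400·(0.972700+0.969800+0.954800+0.919800))/(1+21/400) = 8873/10000 ≈ 0.887300
step 6 [6y] bond c/1=21/400: DF=(4523061/4000000 − 21/400·(0.972700+0.969800+0.954800+0.919800+0.887300))/(1+21/400) = 8397/10000 ≈ 0.839700
step 7 [7y] zero: DF = P = 494/625 ≈ 0.790400
step 8 [8y] swap r/1=2357/70988: DF=(1 − 2357/70988·(0.972700+0.969800+0.954800+0.919800+0.887300+0.839700+0.790400))/(1+2357/70988) = 7643/10000 ≈ 0.764300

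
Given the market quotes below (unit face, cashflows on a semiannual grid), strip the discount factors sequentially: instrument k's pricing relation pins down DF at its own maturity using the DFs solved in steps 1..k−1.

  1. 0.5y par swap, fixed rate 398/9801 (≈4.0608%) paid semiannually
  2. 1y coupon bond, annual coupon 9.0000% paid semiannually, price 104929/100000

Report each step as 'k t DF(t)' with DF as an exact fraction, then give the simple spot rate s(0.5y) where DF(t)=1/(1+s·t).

1 1/2 9801/10000
2 1 9619/10000
s(0.5y) = (1/(9801/10000) − 1)/(1/2) = 398/9801 ≈ 4.0608%

step 1 [0.5y] swap r/2=199/9801: DF=(1 − 199/9801·(0))/(1+199/9801) = 9801/10000 ≈ 0.980100
step 2 [1y] bond c/2=9/200: DF=(104929/100000 − 9/200·(0.980100))/(1+9/200) = 9619/10000 ≈ 0.961900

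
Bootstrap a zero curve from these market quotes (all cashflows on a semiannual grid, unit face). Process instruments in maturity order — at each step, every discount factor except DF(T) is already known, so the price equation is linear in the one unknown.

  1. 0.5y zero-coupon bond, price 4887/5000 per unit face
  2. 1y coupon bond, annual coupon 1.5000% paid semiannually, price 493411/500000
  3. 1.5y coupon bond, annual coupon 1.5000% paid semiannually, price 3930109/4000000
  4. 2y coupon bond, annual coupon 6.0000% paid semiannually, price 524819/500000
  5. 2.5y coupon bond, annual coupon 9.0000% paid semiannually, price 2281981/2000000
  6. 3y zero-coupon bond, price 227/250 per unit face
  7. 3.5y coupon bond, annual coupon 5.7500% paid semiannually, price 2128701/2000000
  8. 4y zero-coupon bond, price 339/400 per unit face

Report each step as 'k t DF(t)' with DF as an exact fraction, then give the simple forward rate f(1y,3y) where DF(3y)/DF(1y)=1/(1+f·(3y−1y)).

step 1 [0.5y] zero: DF = P = 4887/5000 ≈ 0.977400
step 2 [1y] bond c/2=3/400: DF=(493411/500000 − 3/400·(0.977400))/(1+3/400) = 4861/5000 ≈ 0.972200
step 3 [1.5y] bond c/2=3/400: DF=(3930109/4000000 − 3/400·(0.977400+0.972200))/(1+3/400) = 9607/10000 ≈ 0.960700
step 4 [2y] bond c/2=3/100: DF=(524819/500000 − 3/100·(0.977400+0.972200+0.960700))/(1+3/100) = 9343/10000 ≈ 0.934300
step 5 [2.5y] bond c/2=9/200: DF=(2281981/2000000 − 9/200·(0.977400+0.972200+0.960700+0.934300))/(1+9/200) = 9263/10000 ≈ 0.926300
step 6 [3y] zero: DF = P = 227/250 ≈ 0.908000
step 7 [3.5y] bond c/2=23/800: DF=(2128701/2000000 − 23/800·(0.977400+0.972200+0.960700+0.934300+0.926300+0.908000))/(1+23/800) = 8759/10000 ≈ 0.875900
step 8 [4y] zero: DF = P = 339/400 ≈ 0.847500

1 1/2 4887/5000
2 1 4861/5000
3 3/2 9607/10000
4 2 9343/10000
5 5/2 9263/10000
6 3 227/250
7 7/2 8759/10000
8 4 339/400
f(1y,3y) = ((4861/5000)/(227/250) − 1)/(2) = 321/9080 ≈ 3.5352%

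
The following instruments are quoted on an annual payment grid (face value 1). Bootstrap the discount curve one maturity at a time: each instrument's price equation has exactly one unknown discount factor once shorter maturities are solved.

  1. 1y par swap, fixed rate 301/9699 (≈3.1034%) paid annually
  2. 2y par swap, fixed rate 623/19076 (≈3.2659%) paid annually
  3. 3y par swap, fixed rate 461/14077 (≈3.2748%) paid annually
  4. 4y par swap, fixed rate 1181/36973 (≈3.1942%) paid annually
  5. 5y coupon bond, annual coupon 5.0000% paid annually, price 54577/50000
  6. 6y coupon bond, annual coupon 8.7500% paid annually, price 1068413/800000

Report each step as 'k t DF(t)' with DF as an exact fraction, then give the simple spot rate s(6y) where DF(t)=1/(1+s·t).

1 1 9699/10000
2 2 9377/10000
3 3 4539/5000
4 4 8819/10000
5 5 1727/2000
6 6 8611/10000
s(6y) = (1/(8611/10000) − 1)/(6) = 463/17222 ≈ 2.6884%

step 1 [1y] swap r/1=301/9699: DF=(1 − 301/9699·(0))/(1+301/9699) = 9699/10000 ≈ 0.969900
step 2 [2y] swap r/1=623/19076: DF=(1 − 623/19076·(0.969900))/(1+623/19076) = 9377/10000 ≈ 0.937700
step 3 [3y] swap r/1=461/14077: DF=(1 − 461/14077·(0.969900+0.937700))/(1+461/14077) = 4539/5000 ≈ 0.907800
step 4 [4y] swap r/1=1181/36973: DF=(1 − 1181/36973·(0.969900+0.937700+0.907800))/(1+1181/36973) = 8819/10000 ≈ 0.881900
step 5 [5y] bond c/1=1/20: DF=(54577/50000 − 1/20·(0.969900+0.937700+0.907800+0.881900))/(1+1/20) = 1727/2000 ≈ 0.863500
step 6 [6y] bond c/1=7/80: DF=(1068413/800000 − 7/80·(0.969900+0.937700+0.907800+0.881900+0.863500))/(1+7/80) = 8611/10000 ≈ 0.861100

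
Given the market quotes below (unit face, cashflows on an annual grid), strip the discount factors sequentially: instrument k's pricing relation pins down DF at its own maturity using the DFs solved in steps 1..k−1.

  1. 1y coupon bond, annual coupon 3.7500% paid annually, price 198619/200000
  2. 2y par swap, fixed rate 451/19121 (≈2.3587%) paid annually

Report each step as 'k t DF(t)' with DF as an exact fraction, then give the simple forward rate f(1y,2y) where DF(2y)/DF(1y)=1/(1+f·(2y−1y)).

step 1 [1y] bond c/1=3/80: DF=(198619/200000 − 3/80·(0))/(1+3/80) = 2393/2500 ≈ 0.957200
step 2 [2y] swap r/1=451/19121: DF=(1 − 451/19121·(0.957200))/(1+451/19121) = 9549/10000 ≈ 0.954900

1 1 2393/2500
2 2 9549/10000
f(1y,2y) = ((2393/2500)/(9549/10000) − 1)/(1) = 23/9549 ≈ 0.2409%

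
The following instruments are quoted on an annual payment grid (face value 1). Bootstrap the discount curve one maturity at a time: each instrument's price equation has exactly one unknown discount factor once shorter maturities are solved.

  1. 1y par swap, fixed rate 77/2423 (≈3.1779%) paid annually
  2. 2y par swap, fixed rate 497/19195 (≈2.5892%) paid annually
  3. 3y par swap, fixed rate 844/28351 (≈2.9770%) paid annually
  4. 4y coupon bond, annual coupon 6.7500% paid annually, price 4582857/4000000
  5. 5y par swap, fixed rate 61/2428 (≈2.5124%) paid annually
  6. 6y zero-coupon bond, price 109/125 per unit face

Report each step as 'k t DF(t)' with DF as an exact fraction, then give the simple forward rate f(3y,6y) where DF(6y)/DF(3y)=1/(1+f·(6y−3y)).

step 1 [1y] swap r/1=77/2423: DF=(1 − 77/2423·(0))/(1+77/2423) = 2423/2500 ≈ 0.969200
step 2 [2y] swap r/1=497/19195: DF=(1 − 497/19195·(0.969200))/(1+497/19195) = 9503/10000 ≈ 0.950300
step 3 [3y] swap r/1=844/28351: DF=(1 − 844/28351·(0.969200+0.950300))/(1+844/28351) = 2289/2500 ≈ 0.915600
step 4 [4y] bond c/1=27/400: DF=(4582857/4000000 − 27/400·(0.969200+0.950300+0.915600))/(1+27/400) = 447/500 ≈ 0.894000
step 5 [5y] swap r/1=61/2428: DF=(1 − 61/2428·(0.969200+0.950300+0.915600+0.894000))/(1+61/2428) = 8841/10000 ≈ 0.884100
step 6 [6y] zero: DF = P = 109/125 ≈ 0.872000

1 1 2423/2500
2 2 9503/10000
3 3 2289/2500
4 4 447/500
5 5 8841/10000
6 6 109/125
f(3y,6y) = ((2289/2500)/(109/125) − 1)/(3) = 1/60 ≈ 1.6667%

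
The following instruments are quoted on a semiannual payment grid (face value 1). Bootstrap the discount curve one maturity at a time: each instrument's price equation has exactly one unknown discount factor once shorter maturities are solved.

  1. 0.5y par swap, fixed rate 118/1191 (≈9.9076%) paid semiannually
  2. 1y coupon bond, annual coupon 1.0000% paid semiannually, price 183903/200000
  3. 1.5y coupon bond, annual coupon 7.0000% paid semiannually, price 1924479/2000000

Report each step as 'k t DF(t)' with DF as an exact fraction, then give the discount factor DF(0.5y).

step 1 [0.5y] swap r/2=59/1191: DF=(1 − 59/1191·(0))/(1+59/1191) = 1191/1250 ≈ 0.952800
step 2 [1y] bond c/2=1/200: DF=(183903/200000 − 1/200·(0.952800))/(1+1/200) = 4551/5000 ≈ 0.910200
step 3 [1.5y] bond c/2=7/200: DF=(1924479/2000000 − 7/200·(0.952800+0.910200))/(1+7/200) = 8667/10000 ≈ 0.866700

1 1/2 1191/1250
2 1 4551/5000
3 3/2 8667/10000
DF(0.5y) = 1191/1250 ≈ 0.952800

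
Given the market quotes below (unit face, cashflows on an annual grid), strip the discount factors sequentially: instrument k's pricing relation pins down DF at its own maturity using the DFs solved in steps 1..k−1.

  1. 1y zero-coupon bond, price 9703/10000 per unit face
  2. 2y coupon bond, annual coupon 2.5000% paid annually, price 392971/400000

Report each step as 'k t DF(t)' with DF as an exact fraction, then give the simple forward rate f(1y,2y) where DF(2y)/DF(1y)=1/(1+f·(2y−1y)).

1 1 9703/10000
2 2 2337/2500
f(1y,2y) = ((9703/10000)/(2337/2500) − 1)/(1) = 355/9348 ≈ 3.7976%

step 1 [1y] zero: DF = P = 9703/10000 ≈ 0.970300
step 2 [2y] bond c/1=1/40: DF=(392971/400000 − 1/40·(0.970300))/(1+1/40) = 2337/2500 ≈ 0.934800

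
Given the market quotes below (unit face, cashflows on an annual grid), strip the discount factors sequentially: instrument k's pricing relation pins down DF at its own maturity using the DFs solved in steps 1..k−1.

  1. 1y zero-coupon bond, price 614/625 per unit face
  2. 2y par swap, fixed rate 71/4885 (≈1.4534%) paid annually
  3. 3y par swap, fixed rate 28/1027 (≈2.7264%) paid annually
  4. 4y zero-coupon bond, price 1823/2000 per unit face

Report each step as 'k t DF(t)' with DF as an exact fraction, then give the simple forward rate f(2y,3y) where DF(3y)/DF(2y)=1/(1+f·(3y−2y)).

step 1 [1y] zero: DF = P = 614/625 ≈ 0.982400
step 2 [2y] swap r/1=71/4885: DF=(1 − 71/4885·(0.982400))/(1+71/4885) = 2429/2500 ≈ 0.971600
step 3 [3y] swap r/1=28/1027: DF=(1 − 28/1027·(0.982400+0.971600))/(1+28/1027) = 576/625 ≈ 0.921600
step 4 [4y] zero: DF = P = 1823/2000 ≈ 0.911500

1 1 614/625
2 2 2429/2500
3 3 576/625
4 4 1823/2000
f(2y,3y) = ((2429/2500)/(576/625) − 1)/(1) = 125/2304 ≈ 5.4253%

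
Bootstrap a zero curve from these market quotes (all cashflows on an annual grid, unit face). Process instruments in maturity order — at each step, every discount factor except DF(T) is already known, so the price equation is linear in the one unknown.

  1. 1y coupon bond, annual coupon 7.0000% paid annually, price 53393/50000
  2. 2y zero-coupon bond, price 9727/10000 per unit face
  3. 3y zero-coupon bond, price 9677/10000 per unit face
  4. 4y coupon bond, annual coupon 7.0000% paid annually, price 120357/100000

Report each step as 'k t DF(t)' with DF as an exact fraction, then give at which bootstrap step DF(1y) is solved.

step 1 [1y] bond c/1=7/100: DF=(53393/50000 − 7/100·(0))/(1+7/100) = 499/500 ≈ 0.998000
step 2 [2y] zero: DF = P = 9727/10000 ≈ 0.972700
step 3 [3y] zero: DF = P = 9677/10000 ≈ 0.967700
step 4 [4y] bond c/1=7/100: DF=(120357/100000 − 7/100·(0.998000+0.972700+0.967700))/(1+7/100) = 4663/5000 ≈ 0.932600

1 1 499/500
2 2 9727/10000
3 3 9677/10000
4 4 4663/5000
DF(1y) is solved at step 1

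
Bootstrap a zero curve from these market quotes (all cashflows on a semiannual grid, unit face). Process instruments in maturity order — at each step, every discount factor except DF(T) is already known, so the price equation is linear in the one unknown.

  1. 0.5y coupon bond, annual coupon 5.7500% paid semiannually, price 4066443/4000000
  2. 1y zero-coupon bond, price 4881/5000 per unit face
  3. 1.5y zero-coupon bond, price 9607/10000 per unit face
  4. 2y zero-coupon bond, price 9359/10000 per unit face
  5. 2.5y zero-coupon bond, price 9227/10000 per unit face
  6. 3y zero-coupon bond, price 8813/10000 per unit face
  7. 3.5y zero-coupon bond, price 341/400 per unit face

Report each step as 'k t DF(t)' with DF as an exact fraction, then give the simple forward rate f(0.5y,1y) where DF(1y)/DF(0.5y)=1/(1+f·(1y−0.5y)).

step 1 [0.5y] bond c/2=23/800: DF=(4066443/4000000 − 23/800·(0))/(1+23/800) = 4941/5000 ≈ 0.988200
step 2 [1y] zero: DF = P = 4881/5000 ≈ 0.976200
step 3 [1.5y] zero: DF = P = 9607/10000 ≈ 0.960700
step 4 [2y] zero: DF = P = 9359/10000 ≈ 0.935900
step 5 [2.5y] zero: DF = P = 9227/10000 ≈ 0.922700
step 6 [3y] zero: DF = P = 8813/10000 ≈ 0.881300
step 7 [3.5y] zero: DF = P = 341/400 ≈ 0.852500

1 1/2 4941/5000
2 1 4881/5000
3 3/2 9607/10000
4 2 9359/10000
5 5/2 9227/10000
6 3 8813/10000
7 7/2 341/400
f(0.5y,1y) = ((4941/5000)/(4881/5000) − 1)/(1/2) = 40/1627 ≈ 2.4585%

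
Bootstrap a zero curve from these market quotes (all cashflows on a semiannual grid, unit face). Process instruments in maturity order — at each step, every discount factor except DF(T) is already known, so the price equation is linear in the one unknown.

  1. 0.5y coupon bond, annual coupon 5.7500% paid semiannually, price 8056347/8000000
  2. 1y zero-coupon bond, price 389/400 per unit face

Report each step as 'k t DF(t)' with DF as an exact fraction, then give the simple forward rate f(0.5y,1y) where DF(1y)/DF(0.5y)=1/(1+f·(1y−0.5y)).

step 1 [0.5y] bond c/2=23/800: DF=(8056347/8000000 − 23/800·(0))/(1+23/800) = 9789/10000 ≈ 0.978900
step 2 [1y] zero: DF = P = 389/400 ≈ 0.972500

1 1/2 9789/10000
2 1 389/400
f(0.5y,1y) = ((9789/10000)/(389/400) − 1)/(1/2) = 128/9725 ≈ 1.3162%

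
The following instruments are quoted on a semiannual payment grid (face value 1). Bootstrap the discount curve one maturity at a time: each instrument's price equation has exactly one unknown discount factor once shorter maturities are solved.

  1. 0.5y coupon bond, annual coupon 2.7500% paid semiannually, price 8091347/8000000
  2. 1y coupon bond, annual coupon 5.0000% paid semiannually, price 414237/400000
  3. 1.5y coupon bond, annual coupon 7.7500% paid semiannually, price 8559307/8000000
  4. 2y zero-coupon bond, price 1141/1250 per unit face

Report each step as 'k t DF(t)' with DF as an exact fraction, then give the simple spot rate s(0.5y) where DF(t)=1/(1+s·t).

step 1 [0.5y] bond c/2=11/800: DF=(8091347/8000000 − 11/800·(0))/(1+11/800) = 9977/10000 ≈ 0.997700
step 2 [1y] bond c/2=1/40: DF=(414237/400000 − 1/40·(0.997700))/(1+1/40) = 493/500 ≈ 0.986000
step 3 [1.5y] bond c/2=31/800: DF=(8559307/8000000 − 31/800·(0.997700+0.986000))/(1+31/800) = 239/250 ≈ 0.956000
step 4 [2y] zero: DF = P = 1141/1250 ≈ 0.912800

1 1/2 9977/10000
2 1 493/500
3 3/2 239/250
4 2 1141/1250
s(0.5y) = (1/(9977/10000) − 1)/(1/2) = 46/9977 ≈ 0.4611%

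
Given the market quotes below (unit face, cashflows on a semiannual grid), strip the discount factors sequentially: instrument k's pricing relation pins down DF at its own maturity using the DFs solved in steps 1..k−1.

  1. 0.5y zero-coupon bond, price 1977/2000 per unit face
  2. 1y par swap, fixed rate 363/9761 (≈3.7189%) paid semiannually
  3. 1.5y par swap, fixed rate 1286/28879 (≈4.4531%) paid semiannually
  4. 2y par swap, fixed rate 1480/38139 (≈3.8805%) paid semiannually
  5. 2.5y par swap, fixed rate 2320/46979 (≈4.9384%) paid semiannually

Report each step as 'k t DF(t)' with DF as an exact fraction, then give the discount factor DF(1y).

1 1/2 1977/2000
2 1 9637/10000
3 3/2 9357/10000
4 2 463/500
5 5/2 221/250
DF(1y) = 9637/10000 ≈ 0.963700

step 1 [0.5y] zero: DF = P = 1977/2000 ≈ 0.988500
step 2 [1y] swap r/2=363/19522: DF=(1 − 363/19522·(0.988500))/(1+363/19522) = 9637/10000 ≈ 0.963700
step 3 [1.5y] swap r/2=643/28879: DF=(1 − 643/28879·(0.988500+0.963700))/(1+643/28879) = 9357/10000 ≈ 0.935700
step 4 [2y] swap r/2=740/38139: DF=(1 − 740/38139·(0.988500+0.963700+0.935700))/(1+740/38139) = 463/500 ≈ 0.926000
step 5 [2.5y] swap r/2=1160/46979: DF=(1 − 1160/46979·(0.988500+0.963700+0.935700+0.926000))/(1+1160/46979) = 221/250 ≈ 0.884000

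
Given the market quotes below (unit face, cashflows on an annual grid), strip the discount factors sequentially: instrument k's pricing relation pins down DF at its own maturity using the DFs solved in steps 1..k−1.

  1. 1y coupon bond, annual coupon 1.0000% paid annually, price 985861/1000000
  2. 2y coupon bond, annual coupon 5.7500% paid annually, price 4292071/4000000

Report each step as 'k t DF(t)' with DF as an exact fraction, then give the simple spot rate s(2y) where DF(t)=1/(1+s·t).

1 1 9761/10000
2 2 601/625
s(2y) = (1/(601/625) − 1)/(2) = 12/601 ≈ 1.9967%

step 1 [1y] bond c/1=1/100: DF=(985861/1000000 − 1/100·(0))/(1+1/100) = 9761/10000 ≈ 0.976100
step 2 [2y] bond c/1=23/400: DF=(4292071/4000000 − 23/400·(0.976100))/(1+23/400) = 601/625 ≈ 0.961600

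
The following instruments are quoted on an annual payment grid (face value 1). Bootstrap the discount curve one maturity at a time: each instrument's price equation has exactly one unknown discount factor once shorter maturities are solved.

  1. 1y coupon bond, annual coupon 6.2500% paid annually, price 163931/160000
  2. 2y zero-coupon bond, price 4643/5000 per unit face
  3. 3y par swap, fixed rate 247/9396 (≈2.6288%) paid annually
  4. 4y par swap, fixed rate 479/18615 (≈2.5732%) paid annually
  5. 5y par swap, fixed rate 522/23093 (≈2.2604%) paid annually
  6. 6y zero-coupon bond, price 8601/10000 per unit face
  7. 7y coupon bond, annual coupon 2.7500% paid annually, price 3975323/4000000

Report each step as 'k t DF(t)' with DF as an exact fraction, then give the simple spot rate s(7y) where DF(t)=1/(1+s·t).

1 1 9643/10000
2 2 4643/5000
3 3 9259/10000
4 4 4521/5000
5 5 2239/2500
6 6 8601/10000
7 7 4103/5000
s(7y) = (1/(4103/5000) − 1)/(7) = 897/28721 ≈ 3.1232%

step 1 [1y] bond c/1=1/16: DF=(163931/160000 − 1/16·(0))/(1+1/16) = 9643/10000 ≈ 0.964300
step 2 [2y] zero: DF = P = 4643/5000 ≈ 0.928600
step 3 [3y] swap r/1=247/9396: DF=(1 − 247/9396·(0.964300+0.928600))/(1+247/9396) = 9259/10000 ≈ 0.925900
step 4 [4y] swap r/1=479/18615: DF=(1 − 479/18615·(0.964300+0.928600+0.925900))/(1+479/18615) = 4521/5000 ≈ 0.904200
step 5 [5y] swap r/1=522/23093: DF=(1 − 522/23093·(0.964300+0.928600+0.925900+0.904200))/(1+522/23093) = 2239/2500 ≈ 0.895600
step 6 [6y] zero: DF = P = 8601/10000 ≈ 0.860100
step 7 [7y] bond c/1=11/400: DF=(3975323/4000000 − 11/400·(0.964300+0.928600+0.925900+0.904200+0.895600+0.860100))/(1+11/400) = 4103/5000 ≈ 0.820600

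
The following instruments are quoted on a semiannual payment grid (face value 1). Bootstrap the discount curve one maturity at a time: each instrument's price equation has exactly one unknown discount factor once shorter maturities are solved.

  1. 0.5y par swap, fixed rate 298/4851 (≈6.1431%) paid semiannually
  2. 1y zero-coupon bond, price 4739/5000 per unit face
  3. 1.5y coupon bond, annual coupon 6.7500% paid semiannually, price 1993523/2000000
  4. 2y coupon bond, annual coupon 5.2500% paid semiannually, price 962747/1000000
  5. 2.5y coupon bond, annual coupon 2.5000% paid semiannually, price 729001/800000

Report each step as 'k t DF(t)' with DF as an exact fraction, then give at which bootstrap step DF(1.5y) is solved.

step 1 [0.5y] swap r/2=149/4851: DF=(1 − 149/4851·(0))/(1+149/4851) = 4851/5000 ≈ 0.970200
step 2 [1y] zero: DF = P = 4739/5000 ≈ 0.947800
step 3 [1.5y] bond c/2=27/800: DF=(1993523/2000000 − 27/800·(0.970200+0.947800))/(1+27/800) = 1127/1250 ≈ 0.901600
step 4 [2y] bond c/2=21/800: DF=(962747/1000000 − 21/800·(0.970200+0.947800+0.901600))/(1+21/800) = 433/500 ≈ 0.866000
step 5 [2.5y] bond c/2=1/80: DF=(729001/800000 − 1/80·(0.970200+0.947800+0.901600+0.866000))/(1+1/80) = 1709/2000 ≈ 0.854500

1 1/2 4851/5000
2 1 4739/5000
3 3/2 1127/1250
4 2 433/500
5 5/2 1709/2000
DF(1.5y) is solved at step 3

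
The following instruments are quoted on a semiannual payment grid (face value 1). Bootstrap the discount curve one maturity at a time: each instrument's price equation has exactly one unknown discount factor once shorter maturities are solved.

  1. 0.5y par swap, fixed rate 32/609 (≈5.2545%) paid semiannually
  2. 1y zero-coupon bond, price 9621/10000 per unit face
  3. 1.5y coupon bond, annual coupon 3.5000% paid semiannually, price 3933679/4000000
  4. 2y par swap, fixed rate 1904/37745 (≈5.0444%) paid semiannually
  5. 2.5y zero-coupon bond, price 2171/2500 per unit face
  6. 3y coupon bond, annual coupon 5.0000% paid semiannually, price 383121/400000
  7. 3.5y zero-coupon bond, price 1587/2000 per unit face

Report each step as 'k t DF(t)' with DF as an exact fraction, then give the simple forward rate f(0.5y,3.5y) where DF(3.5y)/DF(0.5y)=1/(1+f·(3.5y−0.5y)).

1 1/2 609/625
2 1 9621/10000
3 3/2 2333/2500
4 2 1131/1250
5 5/2 2171/2500
6 3 2053/2500
7 7/2 1587/2000
f(0.5y,3.5y) = ((609/625)/(1587/2000) − 1)/(3) = 201/2645 ≈ 7.5992%

step 1 [0.5y] swap r/2=16/609: DF=(1 − 16/609·(0))/(1+16/609) = 609/625 ≈ 0.974400
step 2 [1y] zero: DF = P = 9621/10000 ≈ 0.962100
step 3 [1.5y] bond c/2=7/400: DF=(3933679/4000000 − 7/400·(0.974400+0.962100))/(1+7/400) = 2333/2500 ≈ 0.933200
step 4 [2y] swap r/2=952/37745: DF=(1 − 952/37745·(0.974400+0.962100+0.933200))/(1+952/37745) = 1131/1250 ≈ 0.904800
step 5 [2.5y] zero: DF = P = 2171/2500 ≈ 0.868400
step 6 [3y] bond c/2=1/40: DF=(383121/400000 − 1/40·(0.974400+0.962100+0.933200+0.904800+0.868400))/(1+1/40) = 2053/2500 ≈ 0.821200
step 7 [3.5y] zero: DF = P = 1587/2000 ≈ 0.793500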